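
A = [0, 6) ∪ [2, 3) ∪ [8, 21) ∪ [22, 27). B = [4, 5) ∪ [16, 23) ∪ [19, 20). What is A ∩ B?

[4, 5) ∪ [16, 21) ∪ [22, 23)

A, merged: [0, 6), [8, 21), [22, 27).
B, merged: [4, 5), [16, 23).
[0, 6) overlaps B on [4, 5).
[8, 21) overlaps B on [16, 21).
[22, 27) overlaps B on [22, 23).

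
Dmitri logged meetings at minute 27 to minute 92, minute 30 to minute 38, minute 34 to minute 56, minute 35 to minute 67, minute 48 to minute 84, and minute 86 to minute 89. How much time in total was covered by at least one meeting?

Merged: minute 27 to minute 92.
Length: 65 minutes.

65 minutes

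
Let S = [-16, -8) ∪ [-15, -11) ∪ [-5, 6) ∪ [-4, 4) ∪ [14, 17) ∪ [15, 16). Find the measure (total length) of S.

22

Merged: [-16, -8), [-5, 6), [14, 17).
Lengths: 8 + 11 + 3 = 22.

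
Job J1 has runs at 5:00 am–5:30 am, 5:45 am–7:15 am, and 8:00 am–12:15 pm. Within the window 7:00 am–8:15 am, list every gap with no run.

Covered (merged): 5:00 am–5:30 am, 5:45 am–7:15 am, 8:00 am–12:15 pm.
Gaps within 7:00 am–8:15 am: 7:15 am–8:00 am.

7:15 am–8:00 am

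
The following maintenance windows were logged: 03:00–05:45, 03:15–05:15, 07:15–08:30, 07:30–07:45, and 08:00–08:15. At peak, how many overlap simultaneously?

2

At 03:15, 2 of the intervals are simultaneously active.
No point has more.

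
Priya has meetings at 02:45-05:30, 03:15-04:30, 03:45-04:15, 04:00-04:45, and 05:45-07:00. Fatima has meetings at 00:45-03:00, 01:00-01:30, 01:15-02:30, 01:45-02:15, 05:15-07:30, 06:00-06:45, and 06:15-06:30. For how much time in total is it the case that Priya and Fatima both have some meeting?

First set merges to 02:45–05:30, 05:45–07:00.
Second set merges to 00:45–03:00, 05:15–07:30.
A ∩ B = 02:45–03:00, 05:15–05:30, 05:45–07:00.
Total: 15 min + 15 min + 1 h 15 min = 1 h 45 min.

1 h 45 min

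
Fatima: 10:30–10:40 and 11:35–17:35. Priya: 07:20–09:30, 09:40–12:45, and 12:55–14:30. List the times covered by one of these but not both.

Only in the first: 12:45–12:55, 14:30–17:35.
Only in the second: 07:20–09:30, 09:40–10:30, 10:40–11:35.
Together these are the periods covered by exactly one.

07:20–09:30, 09:40–10:30, 10:40–11:35, 12:45–12:55, 14:30–17:35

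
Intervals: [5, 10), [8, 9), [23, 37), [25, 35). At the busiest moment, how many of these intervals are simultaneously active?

At 8, 2 of the intervals are simultaneously active.
No point has more.

2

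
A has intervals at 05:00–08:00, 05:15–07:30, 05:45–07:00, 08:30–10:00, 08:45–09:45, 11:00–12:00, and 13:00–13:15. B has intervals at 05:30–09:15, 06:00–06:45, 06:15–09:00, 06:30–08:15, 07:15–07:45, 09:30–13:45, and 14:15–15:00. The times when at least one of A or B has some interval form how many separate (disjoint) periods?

2

First set merges to 05:00–08:00, 08:30–10:00, 11:00–12:00, 13:00–13:15.
Second set merges to 05:30–09:15, 09:30–13:45, 14:15–15:00.
A ∪ B = 05:00–13:45, 14:15–15:00.
That is 2 disjoint pieces.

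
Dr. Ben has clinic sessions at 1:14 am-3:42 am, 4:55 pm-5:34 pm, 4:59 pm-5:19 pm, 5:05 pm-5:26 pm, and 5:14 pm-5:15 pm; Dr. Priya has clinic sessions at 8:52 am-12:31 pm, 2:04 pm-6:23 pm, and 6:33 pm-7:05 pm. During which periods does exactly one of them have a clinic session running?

A, merged: 1:14 am-3:42 am, 4:55 pm-5:34 pm.
Only in the first: 1:14 am-3:42 am.
Only in the second: 8:52 am-12:31 pm, 2:04 pm-4:55 pm, 5:34 pm-6:23 pm, 6:33 pm-7:05 pm.
Together these are the periods covered by exactly one.

1:14 am-3:42 am, 8:52 am-12:31 pm, 2:04 pm-4:55 pm, 5:34 pm-6:23 pm, 6:33 pm-7:05 pm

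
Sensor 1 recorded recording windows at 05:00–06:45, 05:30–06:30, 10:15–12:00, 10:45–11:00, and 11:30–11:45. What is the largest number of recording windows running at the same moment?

At 05:30, 2 of the intervals are simultaneously active.
No point has more.

2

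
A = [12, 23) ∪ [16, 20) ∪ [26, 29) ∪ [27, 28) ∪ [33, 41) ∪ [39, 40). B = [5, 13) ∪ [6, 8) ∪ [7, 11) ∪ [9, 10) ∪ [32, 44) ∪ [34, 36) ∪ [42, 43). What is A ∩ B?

A, merged: [12, 23), [26, 29), [33, 41).
B, merged: [5, 13), [32, 44).
[12, 23) ∩ B → [12, 13).
[26, 29) meets no B interval.
[33, 41) ∩ B → [33, 41).

[12, 13) ∪ [33, 41)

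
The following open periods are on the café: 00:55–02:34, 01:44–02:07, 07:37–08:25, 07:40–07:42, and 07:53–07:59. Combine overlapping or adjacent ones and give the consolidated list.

01:44–02:07 overlaps/touches 00:55–02:34 → extend to 00:55–02:34.
07:37–08:25 is disjoint → start new block.
07:40–07:42 overlaps/touches 07:37–08:25 → extend to 07:37–08:25.
07:53–07:59 overlaps/touches 07:37–08:25 → extend to 07:37–08:25.

00:55–02:34, 07:37–08:25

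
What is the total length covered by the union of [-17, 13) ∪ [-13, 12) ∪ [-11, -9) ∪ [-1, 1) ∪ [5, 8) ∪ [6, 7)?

Merged: [-17, 13).
Length: 30.

30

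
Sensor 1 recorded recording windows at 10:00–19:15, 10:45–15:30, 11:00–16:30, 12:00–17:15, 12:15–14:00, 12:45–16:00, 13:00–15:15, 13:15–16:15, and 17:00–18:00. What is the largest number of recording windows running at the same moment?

Walk the sorted start/end points keeping a running depth.
The depth first hits 8 at 13:15.

8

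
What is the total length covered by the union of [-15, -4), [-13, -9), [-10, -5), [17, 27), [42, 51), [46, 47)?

30

Merged: [-15, -4), [17, 27), [42, 51).
Lengths: 11 + 10 + 9 = 30.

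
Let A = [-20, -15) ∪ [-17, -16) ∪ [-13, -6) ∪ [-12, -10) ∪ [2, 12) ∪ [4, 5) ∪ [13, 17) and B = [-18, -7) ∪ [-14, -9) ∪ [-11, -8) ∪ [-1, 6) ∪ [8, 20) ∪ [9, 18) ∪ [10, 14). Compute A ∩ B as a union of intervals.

First set merges to [-20, -15), [-13, -6), [2, 12), [13, 17).
Second set merges to [-18, -7), [-1, 6), [8, 20).
[-20, -15) overlaps B on [-18, -15).
[-13, -6) overlaps B on [-13, -7).
[2, 12) overlaps B on [2, 6), [8, 12).
[13, 17) overlaps B on [13, 17).

[-18, -15) ∪ [-13, -7) ∪ [2, 6) ∪ [8, 12) ∪ [13, 17)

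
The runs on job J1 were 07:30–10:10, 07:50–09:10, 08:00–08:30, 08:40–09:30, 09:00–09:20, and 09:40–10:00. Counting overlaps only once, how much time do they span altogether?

2 h 40 min

Merged: 07:30-10:10.
Length: 2 h 40 min.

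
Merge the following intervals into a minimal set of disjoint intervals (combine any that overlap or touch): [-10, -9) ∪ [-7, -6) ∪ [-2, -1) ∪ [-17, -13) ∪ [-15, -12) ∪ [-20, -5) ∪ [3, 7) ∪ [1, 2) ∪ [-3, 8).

Sort by start: [-20, -5), [-17, -13), [-15, -12), [-10, -9), [-7, -6), [-3, 8), [-2, -1), [1, 2), [3, 7).
[-17, -13) overlaps/touches [-20, -5) → extend to [-20, -5).
[-15, -12) overlaps/touches [-20, -5) → extend to [-20, -5).
[-10, -9) overlaps/touches [-20, -5) → extend to [-20, -5).
[-7, -6) overlaps/touches [-20, -5) → extend to [-20, -5).
[-3, 8) is disjoint → start new block.
[-2, -1) overlaps/touches [-3, 8) → extend to [-3, 8).
[1, 2) overlaps/touches [-3, 8) → extend to [-3, 8).
[3, 7) overlaps/touches [-3, 8) → extend to [-3, 8).

[-20, -5) ∪ [-3, 8)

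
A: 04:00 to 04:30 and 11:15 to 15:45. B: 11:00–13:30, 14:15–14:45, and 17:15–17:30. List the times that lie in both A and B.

11:15–13:30, 14:15–14:45

04:00–04:30: no overlap with the second set.
11:15–15:45 meets the second set on 11:15–13:30, 14:15–14:45.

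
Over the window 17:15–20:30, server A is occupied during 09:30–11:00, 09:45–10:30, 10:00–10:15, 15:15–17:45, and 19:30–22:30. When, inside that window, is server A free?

17:45–19:30

After merging, the occupied span is 09:30–11:00, 15:15–17:45, 19:30–22:30.
Uncovered inside 17:15–20:30: 17:45–19:30.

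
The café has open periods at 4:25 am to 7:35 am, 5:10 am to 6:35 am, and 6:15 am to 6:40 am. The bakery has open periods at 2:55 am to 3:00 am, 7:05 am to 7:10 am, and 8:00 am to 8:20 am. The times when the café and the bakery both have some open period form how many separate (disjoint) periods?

Merge the first list: 4:25 am–7:35 am.
A ∩ B = 7:05 am–7:10 am.
That is 1 disjoint piece.

1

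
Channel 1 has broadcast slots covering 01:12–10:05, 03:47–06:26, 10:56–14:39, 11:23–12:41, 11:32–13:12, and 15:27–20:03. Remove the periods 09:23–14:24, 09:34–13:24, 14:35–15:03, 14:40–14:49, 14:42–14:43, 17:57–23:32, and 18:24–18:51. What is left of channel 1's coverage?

01:12-09:23, 14:24-14:35, 15:27-17:57

A, merged: 01:12-10:05, 10:56-14:39, 15:27-20:03.
B, merged: 09:23-14:24, 14:35-15:03, 17:57-23:32.
01:12-10:05 minus B → 01:12-09:23.
10:56-14:39 minus B → 14:24-14:35.
15:27-20:03 minus B → 15:27-17:57.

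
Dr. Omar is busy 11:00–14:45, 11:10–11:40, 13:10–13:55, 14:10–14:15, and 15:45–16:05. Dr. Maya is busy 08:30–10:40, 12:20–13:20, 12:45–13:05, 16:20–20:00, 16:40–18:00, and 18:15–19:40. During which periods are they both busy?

12:20–13:20

First set merges to 11:00–14:45, 15:45–16:05.
Second set merges to 08:30–10:40, 12:20–13:20, 16:20–20:00.
11:00–14:45 overlaps B on 12:20–13:20.
15:45–16:05 falls entirely outside B.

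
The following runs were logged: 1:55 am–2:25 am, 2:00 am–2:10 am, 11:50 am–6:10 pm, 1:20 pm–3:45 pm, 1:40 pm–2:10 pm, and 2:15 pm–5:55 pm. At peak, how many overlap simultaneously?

Sweep endpoints in order; track running count of active intervals.
Peak of 3 reached at 1:40 pm.

3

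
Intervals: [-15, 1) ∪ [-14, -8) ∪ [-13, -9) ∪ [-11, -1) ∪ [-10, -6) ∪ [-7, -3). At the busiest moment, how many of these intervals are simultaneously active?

5

Sweep endpoints in order; track running count of active intervals.
Peak of 5 reached at -10.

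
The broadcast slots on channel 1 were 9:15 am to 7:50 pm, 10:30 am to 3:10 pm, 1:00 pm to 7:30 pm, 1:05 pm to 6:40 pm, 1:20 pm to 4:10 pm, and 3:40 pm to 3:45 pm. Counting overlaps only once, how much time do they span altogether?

10 h 35 min

Merged: 9:15 am-7:50 pm.
Length: 10 h 35 min.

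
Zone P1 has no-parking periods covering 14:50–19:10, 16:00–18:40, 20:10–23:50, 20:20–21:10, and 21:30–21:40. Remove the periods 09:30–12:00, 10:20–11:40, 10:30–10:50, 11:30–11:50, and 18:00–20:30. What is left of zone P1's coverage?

Merge the first list: 14:50–19:10, 20:10–23:50.
Merge the second list: 09:30–12:00, 18:00–20:30.
14:50–19:10 minus B → 14:50–18:00.
20:10–23:50 minus B → 20:30–23:50.

14:50–18:00, 20:30–23:50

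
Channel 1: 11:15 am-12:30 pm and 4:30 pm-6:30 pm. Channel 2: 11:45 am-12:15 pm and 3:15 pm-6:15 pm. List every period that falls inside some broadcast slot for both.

11:45 am–12:15 pm, 4:30 pm–6:15 pm

11:15 am–12:30 pm overlaps B on 11:45 am–12:15 pm.
4:30 pm–6:30 pm overlaps B on 4:30 pm–6:15 pm.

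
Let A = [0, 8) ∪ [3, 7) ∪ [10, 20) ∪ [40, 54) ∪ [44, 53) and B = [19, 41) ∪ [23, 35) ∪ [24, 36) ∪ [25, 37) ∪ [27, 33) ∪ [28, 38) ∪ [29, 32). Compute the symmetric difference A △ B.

[0, 8) ∪ [10, 19) ∪ [20, 40) ∪ [41, 54)

A, merged: [0, 8), [10, 20), [40, 54).
B, merged: [19, 41).
A \ B = [0, 8), [10, 19), [41, 54).
B \ A = [20, 40).
Union of the two gives the symmetric difference.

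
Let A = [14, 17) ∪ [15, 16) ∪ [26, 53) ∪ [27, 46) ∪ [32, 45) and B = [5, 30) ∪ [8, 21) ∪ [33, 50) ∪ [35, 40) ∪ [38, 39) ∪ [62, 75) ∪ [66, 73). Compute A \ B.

[30, 33) ∪ [50, 53)

First set merges to [14, 17), [26, 53).
Second set merges to [5, 30), [33, 50), [62, 75).
[14, 17): fully covered by B → removed.
[26, 53) minus B → [30, 33), [50, 53).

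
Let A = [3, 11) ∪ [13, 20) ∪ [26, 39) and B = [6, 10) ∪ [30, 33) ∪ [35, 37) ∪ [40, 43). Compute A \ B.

[3, 11) \ B = [3, 6), [10, 11).
[13, 20): nothing removed.
[26, 39) \ B = [26, 30), [33, 35), [37, 39).

[3, 6) ∪ [10, 11) ∪ [13, 20) ∪ [26, 30) ∪ [33, 35) ∪ [37, 39)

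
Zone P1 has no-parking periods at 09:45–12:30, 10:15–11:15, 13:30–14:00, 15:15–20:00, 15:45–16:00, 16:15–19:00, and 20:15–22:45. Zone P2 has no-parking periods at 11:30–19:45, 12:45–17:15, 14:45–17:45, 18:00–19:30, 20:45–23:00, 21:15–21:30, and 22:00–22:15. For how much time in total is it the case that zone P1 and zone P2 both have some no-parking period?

Merge the first list: 09:45–12:30, 13:30–14:00, 15:15–20:00, 20:15–22:45.
Merge the second list: 11:30–19:45, 20:45–23:00.
A ∩ B = 11:30–12:30, 13:30–14:00, 15:15–19:45, 20:45–22:45.
Total: 1 h + 30 min + 4 h 30 min + 2 h = 8 h.

8 h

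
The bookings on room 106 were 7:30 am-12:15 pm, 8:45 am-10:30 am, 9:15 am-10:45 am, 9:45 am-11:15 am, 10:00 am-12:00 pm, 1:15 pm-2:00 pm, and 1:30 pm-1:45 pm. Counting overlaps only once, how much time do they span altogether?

Merged: 7:30 am–12:15 pm, 1:15 pm–2:00 pm.
Lengths: 4 h 45 min + 45 min = 5 h 30 min.

5 h 30 min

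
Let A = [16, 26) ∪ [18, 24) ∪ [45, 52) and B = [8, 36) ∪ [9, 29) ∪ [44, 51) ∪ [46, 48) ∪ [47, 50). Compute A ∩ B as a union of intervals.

[16, 26) ∪ [45, 51)

A, merged: [16, 26), [45, 52).
B, merged: [8, 36), [44, 51).
[16, 26) overlaps B on [16, 26).
[45, 52) overlaps B on [45, 51).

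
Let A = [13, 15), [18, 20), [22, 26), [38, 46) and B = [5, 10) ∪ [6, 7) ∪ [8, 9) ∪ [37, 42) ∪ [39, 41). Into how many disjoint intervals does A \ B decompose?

B, merged: [5, 10), [37, 42).
A \ B = [13, 15), [18, 20), [22, 26), [42, 46).
That is 4 disjoint pieces.

4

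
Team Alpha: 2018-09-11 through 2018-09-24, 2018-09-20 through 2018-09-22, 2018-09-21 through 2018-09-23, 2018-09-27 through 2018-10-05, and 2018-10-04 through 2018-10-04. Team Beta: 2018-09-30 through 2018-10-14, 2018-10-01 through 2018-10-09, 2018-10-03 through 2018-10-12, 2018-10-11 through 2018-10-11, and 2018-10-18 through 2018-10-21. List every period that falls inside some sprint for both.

A, merged: 2018-09-11 through 2018-09-24, 2018-09-27 through 2018-10-05.
B, merged: 2018-09-30 through 2018-10-14, 2018-10-18 through 2018-10-21.
2018-09-11 through 2018-09-24 falls entirely outside B.
2018-09-27 through 2018-10-05 overlaps B on 2018-09-30 through 2018-10-05.

2018-09-30 through 2018-10-05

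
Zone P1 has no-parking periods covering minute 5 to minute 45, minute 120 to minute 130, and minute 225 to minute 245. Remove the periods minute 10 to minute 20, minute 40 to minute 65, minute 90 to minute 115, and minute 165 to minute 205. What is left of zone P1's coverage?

minute 5 to minute 45 \ B = minute 5 to minute 10, minute 20 to minute 40.
minute 120 to minute 130: nothing removed.
minute 225 to minute 245: nothing removed.

minute 5 to minute 10, minute 20 to minute 40, minute 120 to minute 130, minute 225 to minute 245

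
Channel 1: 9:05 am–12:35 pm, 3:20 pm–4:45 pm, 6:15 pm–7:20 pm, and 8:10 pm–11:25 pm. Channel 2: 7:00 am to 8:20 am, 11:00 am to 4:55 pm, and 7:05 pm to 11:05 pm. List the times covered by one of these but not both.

7:00 am-8:20 am, 9:05 am-11:00 am, 12:35 pm-3:20 pm, 4:45 pm-4:55 pm, 6:15 pm-7:05 pm, 7:20 pm-8:10 pm, 11:05 pm-11:25 pm

A \ B = 9:05 am-11:00 am, 6:15 pm-7:05 pm, 11:05 pm-11:25 pm.
B \ A = 7:00 am-8:20 am, 12:35 pm-3:20 pm, 4:45 pm-4:55 pm, 7:20 pm-8:10 pm.
Union of the two gives the symmetric difference.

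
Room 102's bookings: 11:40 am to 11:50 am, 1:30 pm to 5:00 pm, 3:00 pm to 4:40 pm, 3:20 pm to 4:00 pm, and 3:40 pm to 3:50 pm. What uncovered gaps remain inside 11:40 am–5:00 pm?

11:50 am–1:30 pm

Covered (merged): 11:40 am–11:50 am, 1:30 pm–5:00 pm.
Complement within 11:40 am–5:00 pm: 11:50 am–1:30 pm.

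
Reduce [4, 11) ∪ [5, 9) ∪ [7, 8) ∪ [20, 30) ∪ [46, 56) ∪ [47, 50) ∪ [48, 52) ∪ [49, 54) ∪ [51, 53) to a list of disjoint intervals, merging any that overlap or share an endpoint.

[4, 11) ∪ [20, 30) ∪ [46, 56)

[5, 9) overlaps/touches [4, 11) → extend to [4, 11).
[7, 8) overlaps/touches [4, 11) → extend to [4, 11).
[20, 30) is disjoint → start new block.
[46, 56) is disjoint → start new block.
[47, 50) overlaps/touches [46, 56) → extend to [46, 56).
[48, 52) overlaps/touches [46, 56) → extend to [46, 56).
[49, 54) overlaps/touches [46, 56) → extend to [46, 56).
[51, 53) overlaps/touches [46, 56) → extend to [46, 56).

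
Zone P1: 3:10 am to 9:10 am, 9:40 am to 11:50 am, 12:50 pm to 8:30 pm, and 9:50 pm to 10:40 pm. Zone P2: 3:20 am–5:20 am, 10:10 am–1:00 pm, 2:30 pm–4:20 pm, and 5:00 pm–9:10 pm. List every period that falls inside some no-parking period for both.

3:10 am–9:10 am ∩ B → 3:20 am–5:20 am.
9:40 am–11:50 am ∩ B → 10:10 am–11:50 am.
12:50 pm–8:30 pm ∩ B → 12:50 pm–1:00 pm, 2:30 pm–4:20 pm, 5:00 pm–8:30 pm.
9:50 pm–10:40 pm meets no B interval.

3:20 am–5:20 am, 10:10 am–11:50 am, 12:50 pm–1:00 pm, 2:30 pm–4:20 pm, 5:00 pm–8:30 pm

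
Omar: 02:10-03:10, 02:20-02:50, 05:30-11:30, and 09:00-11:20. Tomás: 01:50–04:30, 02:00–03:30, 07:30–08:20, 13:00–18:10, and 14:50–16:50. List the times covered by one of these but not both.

A, merged: 02:10-03:10, 05:30-11:30.
B, merged: 01:50-04:30, 07:30-08:20, 13:00-18:10.
A but not B: 05:30-07:30, 08:20-11:30.
B but not A: 01:50-02:10, 03:10-04:30, 13:00-18:10.
Combining gives A △ B.

01:50-02:10, 03:10-04:30, 05:30-07:30, 08:20-11:30, 13:00-18:10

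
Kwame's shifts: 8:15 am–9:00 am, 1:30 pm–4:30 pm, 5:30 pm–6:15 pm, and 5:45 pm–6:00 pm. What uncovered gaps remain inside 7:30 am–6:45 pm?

After merging, the occupied span is 8:15 am–9:00 am, 1:30 pm–4:30 pm, 5:30 pm–6:15 pm.
Uncovered inside 7:30 am–6:45 pm: 7:30 am–8:15 am, 9:00 am–1:30 pm, 4:30 pm–5:30 pm, 6:15 pm–6:45 pm.

7:30 am–8:15 am, 9:00 am–1:30 pm, 4:30 pm–5:30 pm, 6:15 pm–6:45 pm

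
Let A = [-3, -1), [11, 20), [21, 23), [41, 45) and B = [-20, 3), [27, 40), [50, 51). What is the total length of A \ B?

15

A \ B = [11, 20), [21, 23), [41, 45).
Total: 9 + 2 + 4 = 15.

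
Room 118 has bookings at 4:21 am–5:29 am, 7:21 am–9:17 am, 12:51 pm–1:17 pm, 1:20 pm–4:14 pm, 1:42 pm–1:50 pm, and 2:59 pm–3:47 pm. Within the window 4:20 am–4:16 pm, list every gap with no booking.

Covered (merged): 4:21 am–5:29 am, 7:21 am–9:17 am, 12:51 pm–1:17 pm, 1:20 pm–4:14 pm.
Complement within 4:20 am–4:16 pm: 4:20 am–4:21 am, 5:29 am–7:21 am, 9:17 am–12:51 pm, 1:17 pm–1:20 pm, 4:14 pm–4:16 pm.

4:20 am–4:21 am, 5:29 am–7:21 am, 9:17 am–12:51 pm, 1:17 pm–1:20 pm, 4:14 pm–4:16 pm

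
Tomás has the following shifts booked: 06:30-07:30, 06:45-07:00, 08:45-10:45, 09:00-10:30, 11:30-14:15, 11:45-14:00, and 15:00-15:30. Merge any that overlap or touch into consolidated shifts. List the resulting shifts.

06:45-07:00 overlaps/touches 06:30-07:30 → extend to 06:30-07:30.
08:45-10:45 is disjoint → start new block.
09:00-10:30 overlaps/touches 08:45-10:45 → extend to 08:45-10:45.
11:30-14:15 is disjoint → start new block.
11:45-14:00 overlaps/touches 11:30-14:15 → extend to 11:30-14:15.
15:00-15:30 is disjoint → start new block.

06:30-07:30, 08:45-10:45, 11:30-14:15, 15:00-15:30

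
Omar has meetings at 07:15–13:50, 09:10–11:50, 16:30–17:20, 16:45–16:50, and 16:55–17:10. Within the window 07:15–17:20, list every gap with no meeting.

13:50-16:30

After merging, the occupied span is 07:15-13:50, 16:30-17:20.
Uncovered inside 07:15-17:20: 13:50-16:30.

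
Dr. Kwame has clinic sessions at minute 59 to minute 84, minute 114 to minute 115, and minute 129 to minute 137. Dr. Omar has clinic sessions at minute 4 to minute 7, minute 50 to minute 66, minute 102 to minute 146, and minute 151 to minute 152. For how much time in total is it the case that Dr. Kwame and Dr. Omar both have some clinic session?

16 minutes

A ∩ B = minute 59 to minute 66, minute 114 to minute 115, minute 129 to minute 137.
Total: 7 minutes + 1 minute + 8 minutes = 16 minutes.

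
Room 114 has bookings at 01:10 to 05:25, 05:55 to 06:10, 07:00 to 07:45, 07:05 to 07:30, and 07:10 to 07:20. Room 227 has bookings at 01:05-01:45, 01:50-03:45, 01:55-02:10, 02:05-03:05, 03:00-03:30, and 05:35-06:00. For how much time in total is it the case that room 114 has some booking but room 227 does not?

Merge the first list: 01:10–05:25, 05:55–06:10, 07:00–07:45.
Merge the second list: 01:05–01:45, 01:50–03:45, 05:35–06:00.
A \ B = 01:45–01:50, 03:45–05:25, 06:00–06:10, 07:00–07:45.
Total: 5 min + 1 h 40 min + 10 min + 45 min = 2 h 40 min.

2 h 40 min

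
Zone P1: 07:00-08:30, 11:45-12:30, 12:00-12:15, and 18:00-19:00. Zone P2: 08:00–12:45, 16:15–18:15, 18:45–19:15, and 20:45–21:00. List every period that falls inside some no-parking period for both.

A, merged: 07:00-08:30, 11:45-12:30, 18:00-19:00.
07:00-08:30 meets the second set on 08:00-08:30.
11:45-12:30 meets the second set on 11:45-12:30.
18:00-19:00 meets the second set on 18:00-18:15, 18:45-19:00.

08:00-08:30, 11:45-12:30, 18:00-18:15, 18:45-19:00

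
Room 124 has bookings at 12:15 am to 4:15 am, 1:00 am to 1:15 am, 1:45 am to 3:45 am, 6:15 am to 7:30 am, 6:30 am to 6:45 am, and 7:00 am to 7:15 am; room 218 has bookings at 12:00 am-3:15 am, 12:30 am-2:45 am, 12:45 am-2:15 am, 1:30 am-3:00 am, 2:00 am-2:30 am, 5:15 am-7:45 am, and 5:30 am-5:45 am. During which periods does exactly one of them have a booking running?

Merge the first list: 12:15 am–4:15 am, 6:15 am–7:30 am.
Merge the second list: 12:00 am–3:15 am, 5:15 am–7:45 am.
A but not B: 3:15 am–4:15 am.
B but not A: 12:00 am–12:15 am, 5:15 am–6:15 am, 7:30 am–7:45 am.
Combining gives A △ B.

12:00 am–12:15 am, 3:15 am–4:15 am, 5:15 am–6:15 am, 7:30 am–7:45 am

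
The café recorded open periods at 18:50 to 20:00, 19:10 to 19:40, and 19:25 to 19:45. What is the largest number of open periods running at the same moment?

3

At 19:25, 3 of the intervals are simultaneously active.
No point has more.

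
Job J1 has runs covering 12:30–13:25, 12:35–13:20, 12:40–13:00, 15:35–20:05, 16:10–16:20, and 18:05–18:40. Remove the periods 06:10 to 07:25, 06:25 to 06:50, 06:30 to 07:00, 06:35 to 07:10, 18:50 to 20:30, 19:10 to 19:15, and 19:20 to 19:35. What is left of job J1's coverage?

12:30-13:25, 15:35-18:50

Merge the first list: 12:30-13:25, 15:35-20:05.
Merge the second list: 06:10-07:25, 18:50-20:30.
12:30-13:25 is untouched.
15:35-20:05 with B removed leaves 15:35-18:50.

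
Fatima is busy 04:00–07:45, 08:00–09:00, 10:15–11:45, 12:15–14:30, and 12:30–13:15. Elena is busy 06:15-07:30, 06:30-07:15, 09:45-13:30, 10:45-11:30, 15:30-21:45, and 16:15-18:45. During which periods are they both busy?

06:15–07:30, 10:15–11:45, 12:15–13:30

First set merges to 04:00–07:45, 08:00–09:00, 10:15–11:45, 12:15–14:30.
Second set merges to 06:15–07:30, 09:45–13:30, 15:30–21:45.
04:00–07:45 meets the second set on 06:15–07:30.
08:00–09:00: no overlap with the second set.
10:15–11:45 meets the second set on 10:15–11:45.
12:15–14:30 meets the second set on 12:15–13:30.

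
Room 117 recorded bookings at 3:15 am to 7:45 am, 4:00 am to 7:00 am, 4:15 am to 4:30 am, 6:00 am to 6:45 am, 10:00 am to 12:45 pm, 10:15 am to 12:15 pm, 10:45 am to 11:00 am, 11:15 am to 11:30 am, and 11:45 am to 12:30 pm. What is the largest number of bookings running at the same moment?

3

Walk the sorted start/end points keeping a running depth.
The depth first hits 3 at 4:15 am.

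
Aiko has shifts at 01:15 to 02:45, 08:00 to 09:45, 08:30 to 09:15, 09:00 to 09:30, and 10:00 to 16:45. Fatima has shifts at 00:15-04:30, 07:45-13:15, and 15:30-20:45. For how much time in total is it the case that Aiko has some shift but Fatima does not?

A, merged: 01:15–02:45, 08:00–09:45, 10:00–16:45.
A \ B = 13:15–15:30.
Total: 2 h 15 min.

2 h 15 min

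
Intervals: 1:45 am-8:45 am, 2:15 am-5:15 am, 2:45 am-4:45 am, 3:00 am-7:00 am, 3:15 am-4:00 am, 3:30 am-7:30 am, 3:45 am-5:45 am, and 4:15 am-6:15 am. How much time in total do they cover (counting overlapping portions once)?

Merged: 1:45 am-8:45 am.
Length: 7 h.

7 h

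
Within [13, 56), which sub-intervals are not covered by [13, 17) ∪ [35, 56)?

The merged coverage is [13, 17), [35, 56).
Complement within [13, 56): [17, 35).

[17, 35)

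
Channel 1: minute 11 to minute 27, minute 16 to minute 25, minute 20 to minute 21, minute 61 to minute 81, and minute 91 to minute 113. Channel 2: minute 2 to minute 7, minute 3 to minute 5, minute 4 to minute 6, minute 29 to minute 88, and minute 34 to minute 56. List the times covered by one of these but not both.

Merge the first list: minute 11 to minute 27, minute 61 to minute 81, minute 91 to minute 113.
Merge the second list: minute 2 to minute 7, minute 29 to minute 88.
Only in the first: minute 11 to minute 27, minute 91 to minute 113.
Only in the second: minute 2 to minute 7, minute 29 to minute 61, minute 81 to minute 88.
Together these are the periods covered by exactly one.

minute 2 to minute 7, minute 11 to minute 27, minute 29 to minute 61, minute 81 to minute 88, minute 91 to minute 113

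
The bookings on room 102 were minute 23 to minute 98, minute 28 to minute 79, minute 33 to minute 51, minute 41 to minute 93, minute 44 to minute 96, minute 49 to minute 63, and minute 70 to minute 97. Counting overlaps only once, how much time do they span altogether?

75 minutes

Merged: minute 23 to minute 98.
Length: 75 minutes.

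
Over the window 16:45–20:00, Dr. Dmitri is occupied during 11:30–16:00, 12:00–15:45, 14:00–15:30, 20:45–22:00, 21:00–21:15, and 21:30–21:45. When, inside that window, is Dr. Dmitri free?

16:45–20:00

After merging, the occupied span is 11:30–16:00, 20:45–22:00.
Gaps within 16:45–20:00: 16:45–20:00.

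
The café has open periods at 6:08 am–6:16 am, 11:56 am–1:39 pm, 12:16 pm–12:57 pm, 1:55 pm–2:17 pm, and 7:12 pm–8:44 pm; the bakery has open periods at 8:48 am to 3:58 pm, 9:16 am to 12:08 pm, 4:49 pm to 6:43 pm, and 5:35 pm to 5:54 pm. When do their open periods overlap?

11:56 am–1:39 pm, 1:55 pm–2:17 pm

Merge the first list: 6:08 am–6:16 am, 11:56 am–1:39 pm, 1:55 pm–2:17 pm, 7:12 pm–8:44 pm.
Merge the second list: 8:48 am–3:58 pm, 4:49 pm–6:43 pm.
6:08 am–6:16 am meets no B interval.
11:56 am–1:39 pm ∩ B → 11:56 am–1:39 pm.
1:55 pm–2:17 pm ∩ B → 1:55 pm–2:17 pm.
7:12 pm–8:44 pm meets no B interval.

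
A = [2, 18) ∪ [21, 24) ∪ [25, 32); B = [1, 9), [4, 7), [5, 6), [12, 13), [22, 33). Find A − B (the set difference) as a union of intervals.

[9, 12) ∪ [13, 18) ∪ [21, 22)

Merge the second list: [1, 9), [12, 13), [22, 33).
[2, 18) \ B = [9, 12), [13, 18).
[21, 24) \ B = [21, 22).
[25, 32): entirely removed.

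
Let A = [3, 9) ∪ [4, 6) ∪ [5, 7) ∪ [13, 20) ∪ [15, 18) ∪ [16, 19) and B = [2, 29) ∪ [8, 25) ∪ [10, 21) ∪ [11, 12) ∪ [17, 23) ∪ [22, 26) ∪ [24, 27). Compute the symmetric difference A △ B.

First set merges to [3, 9), [13, 20).
Second set merges to [2, 29).
A \ B = none.
B \ A = [2, 3), [9, 13), [20, 29).
Union of the two gives the symmetric difference.

[2, 3) ∪ [9, 13) ∪ [20, 29)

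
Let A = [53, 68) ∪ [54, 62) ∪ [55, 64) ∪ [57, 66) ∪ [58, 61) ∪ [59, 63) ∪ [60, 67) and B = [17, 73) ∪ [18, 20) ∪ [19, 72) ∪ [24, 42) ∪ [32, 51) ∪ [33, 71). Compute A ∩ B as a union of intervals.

[53, 68)

First set merges to [53, 68).
Second set merges to [17, 73).
[53, 68) meets the second set on [53, 68).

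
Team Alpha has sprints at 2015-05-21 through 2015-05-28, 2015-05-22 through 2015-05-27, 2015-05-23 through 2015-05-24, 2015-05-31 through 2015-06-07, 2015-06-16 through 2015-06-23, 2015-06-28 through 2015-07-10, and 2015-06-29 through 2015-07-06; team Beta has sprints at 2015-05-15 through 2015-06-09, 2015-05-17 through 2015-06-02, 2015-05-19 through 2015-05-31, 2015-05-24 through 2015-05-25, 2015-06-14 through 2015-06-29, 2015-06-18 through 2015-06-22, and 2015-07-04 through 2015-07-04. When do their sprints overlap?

First set merges to 2015-05-21 through 2015-05-28, 2015-05-31 through 2015-06-07, 2015-06-16 through 2015-06-23, 2015-06-28 through 2015-07-10.
Second set merges to 2015-05-15 through 2015-06-09, 2015-06-14 through 2015-06-29, 2015-07-04 through 2015-07-04.
2015-05-21 through 2015-05-28 ∩ B → 2015-05-21 through 2015-05-28.
2015-05-31 through 2015-06-07 ∩ B → 2015-05-31 through 2015-06-07.
2015-06-16 through 2015-06-23 ∩ B → 2015-06-16 through 2015-06-23.
2015-06-28 through 2015-07-10 ∩ B → 2015-06-28 through 2015-06-29, 2015-07-04 through 2015-07-04.

2015-05-21 through 2015-05-28, 2015-05-31 through 2015-06-07, 2015-06-16 through 2015-06-23, 2015-06-28 through 2015-06-29, 2015-07-04 through 2015-07-04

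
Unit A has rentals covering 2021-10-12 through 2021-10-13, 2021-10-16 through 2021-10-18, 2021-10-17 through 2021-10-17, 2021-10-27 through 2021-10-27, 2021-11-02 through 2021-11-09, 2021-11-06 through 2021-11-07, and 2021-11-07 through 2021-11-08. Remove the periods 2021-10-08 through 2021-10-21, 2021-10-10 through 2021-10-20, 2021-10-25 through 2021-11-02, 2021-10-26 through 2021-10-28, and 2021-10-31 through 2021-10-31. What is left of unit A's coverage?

2021-11-03 through 2021-11-09

First set merges to 2021-10-12 through 2021-10-13, 2021-10-16 through 2021-10-18, 2021-10-27 through 2021-10-27, 2021-11-02 through 2021-11-09.
Second set merges to 2021-10-08 through 2021-10-21, 2021-10-25 through 2021-11-02.
2021-10-12 through 2021-10-13: fully covered by B → removed.
2021-10-16 through 2021-10-18: fully covered by B → removed.
2021-10-27 through 2021-10-27: fully covered by B → removed.
2021-11-02 through 2021-11-09 minus B → 2021-11-03 through 2021-11-09.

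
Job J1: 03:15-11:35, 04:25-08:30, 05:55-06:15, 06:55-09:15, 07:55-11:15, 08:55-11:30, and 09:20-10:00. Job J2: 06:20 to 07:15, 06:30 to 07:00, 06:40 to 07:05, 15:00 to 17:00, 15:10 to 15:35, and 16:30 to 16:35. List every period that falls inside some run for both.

A, merged: 03:15-11:35.
B, merged: 06:20-07:15, 15:00-17:00.
03:15-11:35 ∩ B → 06:20-07:15.

06:20-07:15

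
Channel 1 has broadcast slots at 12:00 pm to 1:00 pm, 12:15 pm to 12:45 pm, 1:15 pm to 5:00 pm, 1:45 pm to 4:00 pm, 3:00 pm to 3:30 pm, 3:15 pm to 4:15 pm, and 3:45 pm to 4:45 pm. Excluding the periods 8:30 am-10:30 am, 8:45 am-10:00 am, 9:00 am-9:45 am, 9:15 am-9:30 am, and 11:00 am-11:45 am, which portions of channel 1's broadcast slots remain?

12:00 pm–1:00 pm, 1:15 pm–5:00 pm

First set merges to 12:00 pm–1:00 pm, 1:15 pm–5:00 pm.
Second set merges to 8:30 am–10:30 am, 11:00 am–11:45 am.
12:00 pm–1:00 pm: nothing removed.
1:15 pm–5:00 pm: nothing removed.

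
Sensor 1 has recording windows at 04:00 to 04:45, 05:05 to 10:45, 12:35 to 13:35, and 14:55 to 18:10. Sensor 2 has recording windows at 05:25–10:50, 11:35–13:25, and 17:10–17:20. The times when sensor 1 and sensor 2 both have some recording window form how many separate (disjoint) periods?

3

A ∩ B = 05:25-10:45, 12:35-13:25, 17:10-17:20.
That is 3 disjoint pieces.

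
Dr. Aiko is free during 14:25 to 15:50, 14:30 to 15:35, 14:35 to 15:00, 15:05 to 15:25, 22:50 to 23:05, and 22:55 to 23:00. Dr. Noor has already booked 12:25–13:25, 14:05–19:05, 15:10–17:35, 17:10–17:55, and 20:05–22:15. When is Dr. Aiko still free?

22:50–23:05

First set merges to 14:25–15:50, 22:50–23:05.
Second set merges to 12:25–13:25, 14:05–19:05, 20:05–22:15.
14:25–15:50 lies entirely inside B → drops out.
22:50–23:05 is untouched.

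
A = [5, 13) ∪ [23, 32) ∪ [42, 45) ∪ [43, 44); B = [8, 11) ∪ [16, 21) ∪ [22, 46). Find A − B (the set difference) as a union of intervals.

First set merges to [5, 13), [23, 32), [42, 45).
[5, 13) with B removed leaves [5, 8), [11, 13).
[23, 32) lies entirely inside B → drops out.
[42, 45) lies entirely inside B → drops out.

[5, 8) ∪ [11, 13)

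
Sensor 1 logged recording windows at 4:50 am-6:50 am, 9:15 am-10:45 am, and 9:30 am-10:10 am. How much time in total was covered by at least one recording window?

Merged: 4:50 am–6:50 am, 9:15 am–10:45 am.
Lengths: 2 h + 1 h 30 min = 3 h 30 min.

3 h 30 min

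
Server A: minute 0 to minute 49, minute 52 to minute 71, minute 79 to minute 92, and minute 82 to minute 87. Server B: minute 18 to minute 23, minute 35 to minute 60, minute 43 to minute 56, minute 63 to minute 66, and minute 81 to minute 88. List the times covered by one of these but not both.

minute 0 to minute 18, minute 23 to minute 35, minute 49 to minute 52, minute 60 to minute 63, minute 66 to minute 71, minute 79 to minute 81, minute 88 to minute 92

A, merged: minute 0 to minute 49, minute 52 to minute 71, minute 79 to minute 92.
B, merged: minute 18 to minute 23, minute 35 to minute 60, minute 63 to minute 66, minute 81 to minute 88.
A \ B = minute 0 to minute 18, minute 23 to minute 35, minute 60 to minute 63, minute 66 to minute 71, minute 79 to minute 81, minute 88 to minute 92.
B \ A = minute 49 to minute 52.
Union of the two gives the symmetric difference.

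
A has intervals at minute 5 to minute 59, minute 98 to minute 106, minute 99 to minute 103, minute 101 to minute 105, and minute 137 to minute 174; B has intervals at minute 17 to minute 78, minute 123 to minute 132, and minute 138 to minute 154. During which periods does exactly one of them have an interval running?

Merge the first list: minute 5 to minute 59, minute 98 to minute 106, minute 137 to minute 174.
A \ B = minute 5 to minute 17, minute 98 to minute 106, minute 137 to minute 138, minute 154 to minute 174.
B \ A = minute 59 to minute 78, minute 123 to minute 132.
Union of the two gives the symmetric difference.

minute 5 to minute 17, minute 59 to minute 78, minute 98 to minute 106, minute 123 to minute 132, minute 137 to minute 138, minute 154 to minute 174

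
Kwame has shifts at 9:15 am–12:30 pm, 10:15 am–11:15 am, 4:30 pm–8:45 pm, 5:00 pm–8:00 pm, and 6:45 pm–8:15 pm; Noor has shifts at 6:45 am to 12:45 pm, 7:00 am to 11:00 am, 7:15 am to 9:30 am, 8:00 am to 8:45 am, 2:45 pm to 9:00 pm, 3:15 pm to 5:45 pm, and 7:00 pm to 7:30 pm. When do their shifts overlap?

Merge the first list: 9:15 am–12:30 pm, 4:30 pm–8:45 pm.
Merge the second list: 6:45 am–12:45 pm, 2:45 pm–9:00 pm.
9:15 am–12:30 pm overlaps B on 9:15 am–12:30 pm.
4:30 pm–8:45 pm overlaps B on 4:30 pm–8:45 pm.

9:15 am–12:30 pm, 4:30 pm–8:45 pm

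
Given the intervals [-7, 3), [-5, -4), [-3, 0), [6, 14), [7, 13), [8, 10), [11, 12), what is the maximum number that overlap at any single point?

At 8, 3 of the intervals are simultaneously active.
No point has more.

3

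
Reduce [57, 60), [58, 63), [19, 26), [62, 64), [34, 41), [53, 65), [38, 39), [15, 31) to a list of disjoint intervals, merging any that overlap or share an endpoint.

Sort by start: [15, 31), [19, 26), [34, 41), [38, 39), [53, 65), [57, 60), [58, 63), [62, 64).
[19, 26) overlaps/touches [15, 31) → extend to [15, 31).
[34, 41) is disjoint → start new block.
[38, 39) overlaps/touches [34, 41) → extend to [34, 41).
[53, 65) is disjoint → start new block.
[57, 60) overlaps/touches [53, 65) → extend to [53, 65).
[58, 63) overlaps/touches [53, 65) → extend to [53, 65).
[62, 64) overlaps/touches [53, 65) → extend to [53, 65).

[15, 31) ∪ [34, 41) ∪ [53, 65)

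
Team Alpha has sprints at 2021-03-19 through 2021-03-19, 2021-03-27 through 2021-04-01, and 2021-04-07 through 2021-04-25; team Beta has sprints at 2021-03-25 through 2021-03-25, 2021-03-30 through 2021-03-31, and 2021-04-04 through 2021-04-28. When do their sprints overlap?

2021-03-19 through 2021-03-19 falls entirely outside B.
2021-03-27 through 2021-04-01 overlaps B on 2021-03-30 through 2021-03-31.
2021-04-07 through 2021-04-25 overlaps B on 2021-04-07 through 2021-04-25.

2021-03-30 through 2021-03-31, 2021-04-07 through 2021-04-25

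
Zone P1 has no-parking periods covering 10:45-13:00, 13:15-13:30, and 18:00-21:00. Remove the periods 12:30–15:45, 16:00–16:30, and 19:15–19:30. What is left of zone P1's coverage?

10:45–13:00 \ B = 10:45–12:30.
13:15–13:30: entirely removed.
18:00–21:00 \ B = 18:00–19:15, 19:30–21:00.

10:45–12:30, 18:00–19:15, 19:30–21:00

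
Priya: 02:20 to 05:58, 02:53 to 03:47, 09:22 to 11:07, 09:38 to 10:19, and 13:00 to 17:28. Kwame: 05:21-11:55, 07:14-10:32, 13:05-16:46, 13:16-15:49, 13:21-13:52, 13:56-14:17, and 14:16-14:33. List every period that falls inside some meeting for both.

05:21-05:58, 09:22-11:07, 13:05-16:46

A, merged: 02:20-05:58, 09:22-11:07, 13:00-17:28.
B, merged: 05:21-11:55, 13:05-16:46.
02:20-05:58 meets the second set on 05:21-05:58.
09:22-11:07 meets the second set on 09:22-11:07.
13:00-17:28 meets the second set on 13:05-16:46.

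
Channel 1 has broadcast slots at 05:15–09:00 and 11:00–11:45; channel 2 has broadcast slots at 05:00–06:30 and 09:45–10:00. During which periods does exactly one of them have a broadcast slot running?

05:00–05:15, 06:30–09:00, 09:45–10:00, 11:00–11:45

A \ B = 06:30–09:00, 11:00–11:45.
B \ A = 05:00–05:15, 09:45–10:00.
Union of the two gives the symmetric difference.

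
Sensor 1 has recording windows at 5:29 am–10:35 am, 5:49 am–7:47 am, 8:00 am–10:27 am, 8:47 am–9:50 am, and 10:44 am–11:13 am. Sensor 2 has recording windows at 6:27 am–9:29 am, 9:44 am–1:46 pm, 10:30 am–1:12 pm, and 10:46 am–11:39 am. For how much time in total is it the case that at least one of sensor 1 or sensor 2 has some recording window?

Merge the first list: 5:29 am–10:35 am, 10:44 am–11:13 am.
Merge the second list: 6:27 am–9:29 am, 9:44 am–1:46 pm.
A ∪ B = 5:29 am–1:46 pm.
Total: 8 h 17 min.

8 h 17 min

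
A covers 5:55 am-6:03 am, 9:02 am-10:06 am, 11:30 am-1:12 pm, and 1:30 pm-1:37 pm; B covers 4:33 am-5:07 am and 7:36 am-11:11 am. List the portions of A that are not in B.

5:55 am-6:03 am: nothing removed.
9:02 am-10:06 am: entirely removed.
11:30 am-1:12 pm: nothing removed.
1:30 pm-1:37 pm: nothing removed.

5:55 am-6:03 am, 11:30 am-1:12 pm, 1:30 pm-1:37 pm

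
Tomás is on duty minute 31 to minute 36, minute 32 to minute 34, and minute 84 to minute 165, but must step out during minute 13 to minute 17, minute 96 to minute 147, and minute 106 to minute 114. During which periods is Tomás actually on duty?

minute 31 to minute 36, minute 84 to minute 96, minute 147 to minute 165

Merge the first list: minute 31 to minute 36, minute 84 to minute 165.
Merge the second list: minute 13 to minute 17, minute 96 to minute 147.
minute 31 to minute 36: nothing removed.
minute 84 to minute 165 \ B = minute 84 to minute 96, minute 147 to minute 165.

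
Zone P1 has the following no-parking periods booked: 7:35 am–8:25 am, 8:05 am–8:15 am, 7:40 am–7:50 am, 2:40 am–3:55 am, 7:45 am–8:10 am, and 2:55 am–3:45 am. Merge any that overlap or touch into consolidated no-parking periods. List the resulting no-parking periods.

2:40 am-3:55 am, 7:35 am-8:25 am

Sort by start: 2:40 am-3:55 am, 2:55 am-3:45 am, 7:35 am-8:25 am, 7:40 am-7:50 am, 7:45 am-8:10 am, 8:05 am-8:15 am.
2:55 am-3:45 am overlaps/touches 2:40 am-3:55 am → extend to 2:40 am-3:55 am.
7:35 am-8:25 am is disjoint → start new block.
7:40 am-7:50 am overlaps/touches 7:35 am-8:25 am → extend to 7:35 am-8:25 am.
7:45 am-8:10 am overlaps/touches 7:35 am-8:25 am → extend to 7:35 am-8:25 am.
8:05 am-8:15 am overlaps/touches 7:35 am-8:25 am → extend to 7:35 am-8:25 am.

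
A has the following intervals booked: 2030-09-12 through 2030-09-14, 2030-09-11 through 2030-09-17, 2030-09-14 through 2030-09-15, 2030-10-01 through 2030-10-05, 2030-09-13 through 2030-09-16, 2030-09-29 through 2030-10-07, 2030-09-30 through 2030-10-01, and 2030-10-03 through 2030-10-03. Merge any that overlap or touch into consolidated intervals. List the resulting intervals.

2030-09-11 through 2030-09-17, 2030-09-29 through 2030-10-07

Sort by start: 2030-09-11 through 2030-09-17, 2030-09-12 through 2030-09-14, 2030-09-13 through 2030-09-16, 2030-09-14 through 2030-09-15, 2030-09-29 through 2030-10-07, 2030-09-30 through 2030-10-01, 2030-10-01 through 2030-10-05, 2030-10-03 through 2030-10-03.
2030-09-12 through 2030-09-14 overlaps/touches 2030-09-11 through 2030-09-17 → extend to 2030-09-11 through 2030-09-17.
2030-09-13 through 2030-09-16 overlaps/touches 2030-09-11 through 2030-09-17 → extend to 2030-09-11 through 2030-09-17.
2030-09-14 through 2030-09-15 overlaps/touches 2030-09-11 through 2030-09-17 → extend to 2030-09-11 through 2030-09-17.
2030-09-29 through 2030-10-07 is disjoint → start new block.
2030-09-30 through 2030-10-01 overlaps/touches 2030-09-29 through 2030-10-07 → extend to 2030-09-29 through 2030-10-07.
2030-10-01 through 2030-10-05 overlaps/touches 2030-09-29 through 2030-10-07 → extend to 2030-09-29 through 2030-10-07.
2030-10-03 through 2030-10-03 overlaps/touches 2030-09-29 through 2030-10-07 → extend to 2030-09-29 through 2030-10-07.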